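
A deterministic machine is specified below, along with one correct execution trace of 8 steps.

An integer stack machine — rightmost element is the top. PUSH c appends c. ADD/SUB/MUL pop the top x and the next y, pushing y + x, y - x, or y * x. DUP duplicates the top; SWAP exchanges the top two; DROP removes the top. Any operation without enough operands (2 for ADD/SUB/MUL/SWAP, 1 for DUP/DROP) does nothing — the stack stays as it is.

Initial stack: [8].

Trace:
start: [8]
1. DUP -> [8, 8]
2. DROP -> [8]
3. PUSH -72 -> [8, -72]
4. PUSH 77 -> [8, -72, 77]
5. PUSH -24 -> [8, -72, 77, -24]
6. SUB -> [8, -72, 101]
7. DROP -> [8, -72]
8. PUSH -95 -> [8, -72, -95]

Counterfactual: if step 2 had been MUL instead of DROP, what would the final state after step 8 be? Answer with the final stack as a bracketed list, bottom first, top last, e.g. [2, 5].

[64, -72, -95]

(re-executing from step 2 with the substitution; state before step 2: [8, 8])
2. MUL -> [64]
3. PUSH -72 -> [64, -72]
4. PUSH 77 -> [64, -72, 77]
5. PUSH -24 -> [64, -72, 77, -24]
6. SUB -> [64, -72, 101]
7. DROP -> [64, -72]
8. PUSH -95 -> [64, -72, -95]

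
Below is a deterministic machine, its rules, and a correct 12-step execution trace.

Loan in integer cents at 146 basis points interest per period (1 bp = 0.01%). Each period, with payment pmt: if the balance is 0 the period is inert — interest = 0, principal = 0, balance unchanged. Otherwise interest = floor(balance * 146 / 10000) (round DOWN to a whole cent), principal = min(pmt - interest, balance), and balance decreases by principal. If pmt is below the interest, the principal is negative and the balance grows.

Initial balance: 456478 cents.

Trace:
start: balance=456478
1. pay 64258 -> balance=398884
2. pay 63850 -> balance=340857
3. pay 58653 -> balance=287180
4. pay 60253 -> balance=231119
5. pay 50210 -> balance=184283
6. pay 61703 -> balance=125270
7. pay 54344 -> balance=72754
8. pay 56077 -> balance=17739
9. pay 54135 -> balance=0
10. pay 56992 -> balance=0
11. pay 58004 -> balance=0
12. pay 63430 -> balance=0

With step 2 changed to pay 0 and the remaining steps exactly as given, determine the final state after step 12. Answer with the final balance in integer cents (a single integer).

0

(re-executing from step 2 with the substitution; state before step 2: balance=398884)
2. pay 0 -> balance=404707
3. pay 58653 -> balance=351962
4. pay 60253 -> balance=296847
5. pay 50210 -> balance=250970
6. pay 61703 -> balance=192931
7. pay 54344 -> balance=141403
8. pay 56077 -> balance=87390
9. pay 54135 -> balance=34530
10. pay 56992 -> balance=0
11. pay 58004 -> balance=0
12. pay 63430 -> balance=0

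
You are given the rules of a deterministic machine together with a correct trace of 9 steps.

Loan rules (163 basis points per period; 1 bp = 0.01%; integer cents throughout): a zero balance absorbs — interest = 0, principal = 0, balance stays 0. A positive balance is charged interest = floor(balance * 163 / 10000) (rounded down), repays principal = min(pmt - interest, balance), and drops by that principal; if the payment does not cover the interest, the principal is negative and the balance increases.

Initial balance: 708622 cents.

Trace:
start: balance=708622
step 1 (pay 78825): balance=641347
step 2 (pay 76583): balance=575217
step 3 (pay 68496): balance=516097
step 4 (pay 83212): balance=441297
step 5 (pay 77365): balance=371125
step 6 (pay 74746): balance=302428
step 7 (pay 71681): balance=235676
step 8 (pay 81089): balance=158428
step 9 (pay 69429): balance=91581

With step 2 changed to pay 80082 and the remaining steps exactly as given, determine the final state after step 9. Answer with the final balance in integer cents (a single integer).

87662

(re-executing from step 2 with the substitution; state before step 2: balance=641347)
step 2 (pay 80082): balance=571718
step 3 (pay 68496): balance=512541
step 4 (pay 83212): balance=437683
step 5 (pay 77365): balance=367452
step 6 (pay 74746): balance=298695
step 7 (pay 71681): balance=231882
step 8 (pay 81089): balance=154572
step 9 (pay 69429): balance=87662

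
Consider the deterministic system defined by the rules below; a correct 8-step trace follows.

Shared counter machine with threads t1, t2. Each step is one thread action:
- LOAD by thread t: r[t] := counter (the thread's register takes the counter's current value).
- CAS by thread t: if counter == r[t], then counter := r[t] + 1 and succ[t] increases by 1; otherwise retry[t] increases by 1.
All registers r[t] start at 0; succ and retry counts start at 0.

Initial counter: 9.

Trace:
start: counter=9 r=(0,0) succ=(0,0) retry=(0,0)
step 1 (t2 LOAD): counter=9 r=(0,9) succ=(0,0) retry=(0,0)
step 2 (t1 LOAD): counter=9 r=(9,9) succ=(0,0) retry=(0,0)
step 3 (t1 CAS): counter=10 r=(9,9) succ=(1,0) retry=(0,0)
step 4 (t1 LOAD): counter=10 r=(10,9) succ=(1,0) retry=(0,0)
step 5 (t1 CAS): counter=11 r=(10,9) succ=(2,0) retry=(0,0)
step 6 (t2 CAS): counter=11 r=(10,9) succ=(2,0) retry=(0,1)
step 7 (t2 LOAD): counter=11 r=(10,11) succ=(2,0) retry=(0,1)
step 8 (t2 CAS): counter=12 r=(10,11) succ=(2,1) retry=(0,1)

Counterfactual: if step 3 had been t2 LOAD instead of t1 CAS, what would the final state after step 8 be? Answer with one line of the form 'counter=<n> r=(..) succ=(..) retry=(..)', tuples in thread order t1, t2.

counter=11 r=(9,10) succ=(1,1) retry=(0,1)

(re-executing from step 3 with the substitution; state before step 3: counter=9 r=(9,9) succ=(0,0) retry=(0,0))
step 3 (t2 LOAD): counter=9 r=(9,9) succ=(0,0) retry=(0,0)
step 4 (t1 LOAD): counter=9 r=(9,9) succ=(0,0) retry=(0,0)
step 5 (t1 CAS): counter=10 r=(9,9) succ=(1,0) retry=(0,0)
step 6 (t2 CAS): counter=10 r=(9,9) succ=(1,0) retry=(0,1)
step 7 (t2 LOAD): counter=10 r=(9,10) succ=(1,0) retry=(0,1)
step 8 (t2 CAS): counter=11 r=(9,10) succ=(1,1) retry=(0,1)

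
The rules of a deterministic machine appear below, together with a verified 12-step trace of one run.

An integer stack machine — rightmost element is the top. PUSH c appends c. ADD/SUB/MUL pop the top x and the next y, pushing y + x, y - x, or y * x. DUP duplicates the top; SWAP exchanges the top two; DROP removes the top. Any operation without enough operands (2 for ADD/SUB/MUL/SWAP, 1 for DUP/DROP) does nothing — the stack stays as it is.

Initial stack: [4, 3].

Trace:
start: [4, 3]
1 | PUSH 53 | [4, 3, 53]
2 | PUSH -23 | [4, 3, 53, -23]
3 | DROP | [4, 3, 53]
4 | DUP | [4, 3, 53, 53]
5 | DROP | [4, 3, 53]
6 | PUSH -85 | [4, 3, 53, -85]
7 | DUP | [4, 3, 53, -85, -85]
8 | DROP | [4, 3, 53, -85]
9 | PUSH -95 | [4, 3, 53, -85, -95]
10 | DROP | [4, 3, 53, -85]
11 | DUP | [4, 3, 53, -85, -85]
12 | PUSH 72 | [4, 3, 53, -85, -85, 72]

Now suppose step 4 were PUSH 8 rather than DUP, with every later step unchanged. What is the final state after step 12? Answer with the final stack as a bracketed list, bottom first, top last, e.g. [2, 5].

(re-executing from step 4 with the substitution; state before step 4: [4, 3, 53])
4 | PUSH 8 | [4, 3, 53, 8]
5 | DROP | [4, 3, 53]
6 | PUSH -85 | [4, 3, 53, -85]
7 | DUP | [4, 3, 53, -85, -85]
8 | DROP | [4, 3, 53, -85]
9 | PUSH -95 | [4, 3, 53, -85, -95]
10 | DROP | [4, 3, 53, -85]
11 | DUP | [4, 3, 53, -85, -85]
12 | PUSH 72 | [4, 3, 53, -85, -85, 72]

[4, 3, 53, -85, -85, 72]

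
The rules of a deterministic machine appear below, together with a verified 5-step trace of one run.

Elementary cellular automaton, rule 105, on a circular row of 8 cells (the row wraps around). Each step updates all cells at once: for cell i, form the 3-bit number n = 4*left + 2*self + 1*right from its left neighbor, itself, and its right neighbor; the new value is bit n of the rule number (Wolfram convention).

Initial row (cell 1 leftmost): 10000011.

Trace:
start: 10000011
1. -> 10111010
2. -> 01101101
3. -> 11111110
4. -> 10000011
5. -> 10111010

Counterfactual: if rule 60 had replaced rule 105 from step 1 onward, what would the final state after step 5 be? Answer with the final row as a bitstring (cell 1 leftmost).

01100110

(re-executing steps 1..5 under rule 60; state before step 1: 10000011)
1. -> 01000010
2. -> 01100011
3. -> 11010010
4. -> 10111011
5. -> 01100110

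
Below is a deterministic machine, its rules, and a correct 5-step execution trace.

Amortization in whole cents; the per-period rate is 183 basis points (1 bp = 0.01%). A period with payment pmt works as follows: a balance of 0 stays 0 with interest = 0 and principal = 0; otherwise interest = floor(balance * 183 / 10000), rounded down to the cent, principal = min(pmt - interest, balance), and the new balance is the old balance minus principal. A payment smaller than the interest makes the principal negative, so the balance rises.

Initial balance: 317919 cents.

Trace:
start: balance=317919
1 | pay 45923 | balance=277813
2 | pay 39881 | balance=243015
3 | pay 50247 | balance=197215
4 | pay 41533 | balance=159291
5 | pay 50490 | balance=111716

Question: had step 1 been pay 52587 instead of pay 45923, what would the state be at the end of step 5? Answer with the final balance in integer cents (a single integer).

104551

(re-executing from step 1 with the substitution; state before step 1: balance=317919)
1 | pay 52587 | balance=271149
2 | pay 39881 | balance=236230
3 | pay 50247 | balance=190306
4 | pay 41533 | balance=152255
5 | pay 50490 | balance=104551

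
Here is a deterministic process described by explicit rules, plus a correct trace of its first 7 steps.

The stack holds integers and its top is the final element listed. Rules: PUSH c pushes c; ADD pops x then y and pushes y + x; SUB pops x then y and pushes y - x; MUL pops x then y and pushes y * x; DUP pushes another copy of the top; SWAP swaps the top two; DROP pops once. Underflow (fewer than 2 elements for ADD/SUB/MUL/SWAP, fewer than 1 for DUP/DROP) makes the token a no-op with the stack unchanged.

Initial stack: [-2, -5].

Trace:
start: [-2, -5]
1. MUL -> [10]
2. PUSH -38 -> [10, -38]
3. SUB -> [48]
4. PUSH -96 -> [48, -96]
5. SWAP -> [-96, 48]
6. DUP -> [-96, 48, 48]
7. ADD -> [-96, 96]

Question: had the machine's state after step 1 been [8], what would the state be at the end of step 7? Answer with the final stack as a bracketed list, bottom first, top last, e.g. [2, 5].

state after step 1 := [8]
2. PUSH -38 -> [8, -38]
3. SUB -> [46]
4. PUSH -96 -> [46, -96]
5. SWAP -> [-96, 46]
6. DUP -> [-96, 46, 46]
7. ADD -> [-96, 92]

[-96, 92]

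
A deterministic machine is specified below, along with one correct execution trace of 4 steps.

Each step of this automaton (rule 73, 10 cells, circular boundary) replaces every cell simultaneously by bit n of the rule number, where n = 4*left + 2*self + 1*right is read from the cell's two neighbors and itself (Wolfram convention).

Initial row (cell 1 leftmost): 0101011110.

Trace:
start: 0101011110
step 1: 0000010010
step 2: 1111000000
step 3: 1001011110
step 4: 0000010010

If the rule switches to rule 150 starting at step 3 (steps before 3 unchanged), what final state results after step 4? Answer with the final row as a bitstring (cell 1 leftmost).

(re-executing steps 3..4 under rule 150; state before step 3: 1111000000)
step 3: 0110100001
step 4: 0000110011

0000110011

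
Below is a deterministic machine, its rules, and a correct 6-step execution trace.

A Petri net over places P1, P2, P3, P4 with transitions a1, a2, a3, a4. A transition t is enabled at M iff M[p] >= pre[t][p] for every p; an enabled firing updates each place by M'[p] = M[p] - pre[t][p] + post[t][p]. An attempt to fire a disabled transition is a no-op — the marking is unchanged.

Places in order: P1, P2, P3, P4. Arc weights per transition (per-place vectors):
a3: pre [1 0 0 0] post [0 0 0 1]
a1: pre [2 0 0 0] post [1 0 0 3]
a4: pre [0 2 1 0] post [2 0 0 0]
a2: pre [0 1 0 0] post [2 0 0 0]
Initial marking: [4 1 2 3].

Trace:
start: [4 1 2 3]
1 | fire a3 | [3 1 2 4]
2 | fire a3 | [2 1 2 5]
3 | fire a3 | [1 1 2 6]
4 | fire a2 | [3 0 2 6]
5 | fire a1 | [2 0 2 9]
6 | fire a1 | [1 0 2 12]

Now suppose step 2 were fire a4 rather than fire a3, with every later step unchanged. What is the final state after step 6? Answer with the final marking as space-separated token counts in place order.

2 0 2 11

(re-executing from step 2 with the substitution; state before step 2: [3 1 2 4])
2 | fire a4 | [3 1 2 4]
3 | fire a3 | [2 1 2 5]
4 | fire a2 | [4 0 2 5]
5 | fire a1 | [3 0 2 8]
6 | fire a1 | [2 0 2 11]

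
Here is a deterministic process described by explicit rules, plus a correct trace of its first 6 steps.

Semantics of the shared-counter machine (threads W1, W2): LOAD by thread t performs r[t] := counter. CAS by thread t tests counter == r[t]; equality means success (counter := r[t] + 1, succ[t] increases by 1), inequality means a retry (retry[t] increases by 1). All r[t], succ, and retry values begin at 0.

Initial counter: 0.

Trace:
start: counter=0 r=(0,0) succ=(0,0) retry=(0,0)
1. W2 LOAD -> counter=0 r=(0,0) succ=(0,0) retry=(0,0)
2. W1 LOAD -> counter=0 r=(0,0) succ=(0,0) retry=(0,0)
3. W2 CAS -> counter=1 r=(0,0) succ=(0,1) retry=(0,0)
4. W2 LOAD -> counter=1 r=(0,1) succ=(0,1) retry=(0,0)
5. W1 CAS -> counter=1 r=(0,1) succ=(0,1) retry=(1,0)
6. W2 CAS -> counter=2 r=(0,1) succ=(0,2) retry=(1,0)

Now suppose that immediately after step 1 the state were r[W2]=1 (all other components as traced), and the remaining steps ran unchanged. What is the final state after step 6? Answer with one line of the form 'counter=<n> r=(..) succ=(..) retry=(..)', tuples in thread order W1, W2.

state after step 1 := counter=0 r=(0,1) succ=(0,0) retry=(0,0)
2. W1 LOAD -> counter=0 r=(0,1) succ=(0,0) retry=(0,0)
3. W2 CAS -> counter=0 r=(0,1) succ=(0,0) retry=(0,1)
4. W2 LOAD -> counter=0 r=(0,0) succ=(0,0) retry=(0,1)
5. W1 CAS -> counter=1 r=(0,0) succ=(1,0) retry=(0,1)
6. W2 CAS -> counter=1 r=(0,0) succ=(1,0) retry=(0,2)

counter=1 r=(0,0) succ=(1,0) retry=(0,2)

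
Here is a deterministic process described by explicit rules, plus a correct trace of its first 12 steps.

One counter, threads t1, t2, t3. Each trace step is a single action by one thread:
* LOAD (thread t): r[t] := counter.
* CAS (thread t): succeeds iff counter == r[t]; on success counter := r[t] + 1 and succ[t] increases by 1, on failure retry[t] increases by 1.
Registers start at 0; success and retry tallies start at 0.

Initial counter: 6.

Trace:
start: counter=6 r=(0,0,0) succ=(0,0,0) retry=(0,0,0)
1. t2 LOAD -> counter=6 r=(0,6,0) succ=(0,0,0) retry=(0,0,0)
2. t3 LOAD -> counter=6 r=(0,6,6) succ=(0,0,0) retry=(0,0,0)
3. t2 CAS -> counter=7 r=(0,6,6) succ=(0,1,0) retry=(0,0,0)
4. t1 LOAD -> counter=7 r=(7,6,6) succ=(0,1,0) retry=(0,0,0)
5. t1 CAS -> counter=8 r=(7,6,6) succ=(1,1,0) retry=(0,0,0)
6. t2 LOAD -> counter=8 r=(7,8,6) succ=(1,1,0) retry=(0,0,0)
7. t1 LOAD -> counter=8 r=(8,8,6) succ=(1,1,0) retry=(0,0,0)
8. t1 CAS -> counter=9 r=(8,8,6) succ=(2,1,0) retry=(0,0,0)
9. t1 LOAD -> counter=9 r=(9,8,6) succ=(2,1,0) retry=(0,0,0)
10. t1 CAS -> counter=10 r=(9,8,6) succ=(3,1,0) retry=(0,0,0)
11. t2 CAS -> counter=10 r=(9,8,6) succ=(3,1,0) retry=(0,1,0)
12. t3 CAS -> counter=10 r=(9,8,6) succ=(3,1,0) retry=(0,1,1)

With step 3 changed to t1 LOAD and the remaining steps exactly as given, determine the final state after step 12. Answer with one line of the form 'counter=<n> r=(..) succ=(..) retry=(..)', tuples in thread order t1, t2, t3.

counter=9 r=(8,7,6) succ=(3,0,0) retry=(0,1,1)

(re-executing from step 3 with the substitution; state before step 3: counter=6 r=(0,6,6) succ=(0,0,0) retry=(0,0,0))
3. t1 LOAD -> counter=6 r=(6,6,6) succ=(0,0,0) retry=(0,0,0)
4. t1 LOAD -> counter=6 r=(6,6,6) succ=(0,0,0) retry=(0,0,0)
5. t1 CAS -> counter=7 r=(6,6,6) succ=(1,0,0) retry=(0,0,0)
6. t2 LOAD -> counter=7 r=(6,7,6) succ=(1,0,0) retry=(0,0,0)
7. t1 LOAD -> counter=7 r=(7,7,6) succ=(1,0,0) retry=(0,0,0)
8. t1 CAS -> counter=8 r=(7,7,6) succ=(2,0,0) retry=(0,0,0)
9. t1 LOAD -> counter=8 r=(8,7,6) succ=(2,0,0) retry=(0,0,0)
10. t1 CAS -> counter=9 r=(8,7,6) succ=(3,0,0) retry=(0,0,0)
11. t2 CAS -> counter=9 r=(8,7,6) succ=(3,0,0) retry=(0,1,0)
12. t3 CAS -> counter=9 r=(8,7,6) succ=(3,0,0) retry=(0,1,1)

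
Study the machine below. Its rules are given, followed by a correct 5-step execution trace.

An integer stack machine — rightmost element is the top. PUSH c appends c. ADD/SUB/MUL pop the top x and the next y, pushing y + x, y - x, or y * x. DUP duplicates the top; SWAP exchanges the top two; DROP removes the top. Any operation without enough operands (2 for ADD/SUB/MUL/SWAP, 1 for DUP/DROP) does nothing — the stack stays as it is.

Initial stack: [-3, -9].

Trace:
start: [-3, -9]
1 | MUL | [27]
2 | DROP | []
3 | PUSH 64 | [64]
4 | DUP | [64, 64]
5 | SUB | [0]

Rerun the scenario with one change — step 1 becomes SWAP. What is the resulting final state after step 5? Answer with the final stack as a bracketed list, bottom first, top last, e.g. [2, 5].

(re-executing from step 1 with the substitution; state before step 1: [-3, -9])
1 | SWAP | [-9, -3]
2 | DROP | [-9]
3 | PUSH 64 | [-9, 64]
4 | DUP | [-9, 64, 64]
5 | SUB | [-9, 0]

[-9, 0]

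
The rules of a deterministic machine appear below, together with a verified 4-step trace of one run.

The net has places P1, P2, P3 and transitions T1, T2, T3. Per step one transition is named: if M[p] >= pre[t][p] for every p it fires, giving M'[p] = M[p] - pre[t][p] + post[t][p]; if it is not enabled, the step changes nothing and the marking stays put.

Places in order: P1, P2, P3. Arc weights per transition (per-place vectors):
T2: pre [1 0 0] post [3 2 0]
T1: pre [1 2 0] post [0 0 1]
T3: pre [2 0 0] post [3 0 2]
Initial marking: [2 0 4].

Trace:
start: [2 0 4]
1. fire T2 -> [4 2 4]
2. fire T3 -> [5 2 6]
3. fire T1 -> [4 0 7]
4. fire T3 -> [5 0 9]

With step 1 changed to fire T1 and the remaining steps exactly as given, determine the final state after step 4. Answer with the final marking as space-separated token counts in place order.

(re-executing from step 1 with the substitution; state before step 1: [2 0 4])
1. fire T1 -> [2 0 4]
2. fire T3 -> [3 0 6]
3. fire T1 -> [3 0 6]
4. fire T3 -> [4 0 8]

4 0 8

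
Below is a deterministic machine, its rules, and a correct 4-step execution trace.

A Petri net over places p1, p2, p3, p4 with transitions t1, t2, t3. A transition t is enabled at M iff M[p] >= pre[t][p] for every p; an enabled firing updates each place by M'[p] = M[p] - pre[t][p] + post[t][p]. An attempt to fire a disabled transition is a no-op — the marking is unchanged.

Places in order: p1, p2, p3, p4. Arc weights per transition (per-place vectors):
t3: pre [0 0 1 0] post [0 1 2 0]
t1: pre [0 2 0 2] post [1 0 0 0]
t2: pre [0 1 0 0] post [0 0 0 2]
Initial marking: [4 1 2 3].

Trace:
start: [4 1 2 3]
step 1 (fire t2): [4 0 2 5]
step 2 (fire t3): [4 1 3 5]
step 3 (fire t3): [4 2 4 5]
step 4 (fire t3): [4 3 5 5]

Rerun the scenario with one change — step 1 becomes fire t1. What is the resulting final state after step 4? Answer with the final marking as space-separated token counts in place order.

(re-executing from step 1 with the substitution; state before step 1: [4 1 2 3])
step 1 (fire t1): [4 1 2 3]
step 2 (fire t3): [4 2 3 3]
step 3 (fire t3): [4 3 4 3]
step 4 (fire t3): [4 4 5 3]

4 4 5 3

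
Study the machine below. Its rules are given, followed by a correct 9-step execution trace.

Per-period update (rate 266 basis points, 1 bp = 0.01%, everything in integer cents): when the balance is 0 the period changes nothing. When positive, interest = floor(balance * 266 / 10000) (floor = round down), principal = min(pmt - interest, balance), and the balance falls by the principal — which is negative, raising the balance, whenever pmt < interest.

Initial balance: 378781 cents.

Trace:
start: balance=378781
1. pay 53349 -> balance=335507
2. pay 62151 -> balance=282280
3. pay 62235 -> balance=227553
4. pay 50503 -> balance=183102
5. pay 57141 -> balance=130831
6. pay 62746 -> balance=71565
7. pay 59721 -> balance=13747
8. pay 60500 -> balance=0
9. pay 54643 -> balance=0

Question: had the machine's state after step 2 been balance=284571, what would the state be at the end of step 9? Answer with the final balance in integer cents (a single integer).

state after step 2 := balance=284571
3. pay 62235 -> balance=229905
4. pay 50503 -> balance=185517
5. pay 57141 -> balance=133310
6. pay 62746 -> balance=74110
7. pay 59721 -> balance=16360
8. pay 60500 -> balance=0
9. pay 54643 -> balance=0

0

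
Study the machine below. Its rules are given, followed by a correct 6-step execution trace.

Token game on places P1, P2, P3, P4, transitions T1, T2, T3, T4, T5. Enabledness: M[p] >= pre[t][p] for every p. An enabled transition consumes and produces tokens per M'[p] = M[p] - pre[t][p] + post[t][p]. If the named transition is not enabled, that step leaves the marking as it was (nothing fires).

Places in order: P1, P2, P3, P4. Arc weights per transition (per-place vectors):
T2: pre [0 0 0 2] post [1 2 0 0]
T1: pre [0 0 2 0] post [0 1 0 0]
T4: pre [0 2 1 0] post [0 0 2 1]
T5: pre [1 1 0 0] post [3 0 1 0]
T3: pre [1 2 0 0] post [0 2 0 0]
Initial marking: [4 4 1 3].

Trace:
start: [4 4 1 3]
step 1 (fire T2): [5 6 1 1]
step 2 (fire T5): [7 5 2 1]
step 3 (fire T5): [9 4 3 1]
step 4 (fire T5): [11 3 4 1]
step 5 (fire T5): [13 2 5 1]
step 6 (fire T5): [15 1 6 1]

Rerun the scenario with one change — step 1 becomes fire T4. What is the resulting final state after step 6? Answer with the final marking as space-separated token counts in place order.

(re-executing from step 1 with the substitution; state before step 1: [4 4 1 3])
step 1 (fire T4): [4 2 2 4]
step 2 (fire T5): [6 1 3 4]
step 3 (fire T5): [8 0 4 4]
step 4 (fire T5): [8 0 4 4]
step 5 (fire T5): [8 0 4 4]
step 6 (fire T5): [8 0 4 4]

8 0 4 4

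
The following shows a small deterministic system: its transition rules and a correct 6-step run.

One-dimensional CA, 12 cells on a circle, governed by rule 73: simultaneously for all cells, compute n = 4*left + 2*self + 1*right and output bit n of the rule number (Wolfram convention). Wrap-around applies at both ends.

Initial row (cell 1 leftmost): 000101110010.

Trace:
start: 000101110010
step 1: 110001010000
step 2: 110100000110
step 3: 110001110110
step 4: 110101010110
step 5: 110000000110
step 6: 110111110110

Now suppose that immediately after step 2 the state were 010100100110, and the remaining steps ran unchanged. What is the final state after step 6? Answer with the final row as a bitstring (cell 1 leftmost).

001111000110

state after step 2 := 010100100110
step 3: 000000000110
step 4: 111111110110
step 5: 100000010110
step 6: 001111000110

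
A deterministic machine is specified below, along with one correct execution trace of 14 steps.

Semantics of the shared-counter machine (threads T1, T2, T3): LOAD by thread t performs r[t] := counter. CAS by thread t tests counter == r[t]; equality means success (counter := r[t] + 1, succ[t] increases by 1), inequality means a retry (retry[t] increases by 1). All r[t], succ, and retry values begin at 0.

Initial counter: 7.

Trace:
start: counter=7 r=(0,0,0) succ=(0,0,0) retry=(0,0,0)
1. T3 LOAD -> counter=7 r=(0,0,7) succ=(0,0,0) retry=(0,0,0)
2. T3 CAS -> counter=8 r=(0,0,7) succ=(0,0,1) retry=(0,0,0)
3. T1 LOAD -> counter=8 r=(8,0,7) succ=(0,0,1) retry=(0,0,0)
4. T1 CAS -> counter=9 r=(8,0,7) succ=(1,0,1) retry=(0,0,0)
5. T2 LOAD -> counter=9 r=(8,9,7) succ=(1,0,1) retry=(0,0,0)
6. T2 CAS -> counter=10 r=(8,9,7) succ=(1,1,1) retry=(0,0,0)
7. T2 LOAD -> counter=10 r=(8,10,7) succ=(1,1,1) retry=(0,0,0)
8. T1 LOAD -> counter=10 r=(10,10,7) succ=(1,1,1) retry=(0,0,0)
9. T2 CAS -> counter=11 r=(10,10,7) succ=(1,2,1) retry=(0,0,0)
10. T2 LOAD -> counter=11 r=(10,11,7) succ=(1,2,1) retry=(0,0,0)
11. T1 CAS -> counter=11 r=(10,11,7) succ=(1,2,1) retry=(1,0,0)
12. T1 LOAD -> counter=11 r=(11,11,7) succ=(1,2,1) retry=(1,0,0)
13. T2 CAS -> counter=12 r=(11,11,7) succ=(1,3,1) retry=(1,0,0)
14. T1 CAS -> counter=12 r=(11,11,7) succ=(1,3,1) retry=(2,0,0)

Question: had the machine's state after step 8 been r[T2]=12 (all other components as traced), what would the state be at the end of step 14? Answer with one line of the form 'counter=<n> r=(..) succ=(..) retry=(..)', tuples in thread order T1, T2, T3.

counter=12 r=(11,10,7) succ=(3,1,1) retry=(0,2,0)

state after step 8 := counter=10 r=(10,12,7) succ=(1,1,1) retry=(0,0,0)
9. T2 CAS -> counter=10 r=(10,12,7) succ=(1,1,1) retry=(0,1,0)
10. T2 LOAD -> counter=10 r=(10,10,7) succ=(1,1,1) retry=(0,1,0)
11. T1 CAS -> counter=11 r=(10,10,7) succ=(2,1,1) retry=(0,1,0)
12. T1 LOAD -> counter=11 r=(11,10,7) succ=(2,1,1) retry=(0,1,0)
13. T2 CAS -> counter=11 r=(11,10,7) succ=(2,1,1) retry=(0,2,0)
14. T1 CAS -> counter=12 r=(11,10,7) succ=(3,1,1) retry=(0,2,0)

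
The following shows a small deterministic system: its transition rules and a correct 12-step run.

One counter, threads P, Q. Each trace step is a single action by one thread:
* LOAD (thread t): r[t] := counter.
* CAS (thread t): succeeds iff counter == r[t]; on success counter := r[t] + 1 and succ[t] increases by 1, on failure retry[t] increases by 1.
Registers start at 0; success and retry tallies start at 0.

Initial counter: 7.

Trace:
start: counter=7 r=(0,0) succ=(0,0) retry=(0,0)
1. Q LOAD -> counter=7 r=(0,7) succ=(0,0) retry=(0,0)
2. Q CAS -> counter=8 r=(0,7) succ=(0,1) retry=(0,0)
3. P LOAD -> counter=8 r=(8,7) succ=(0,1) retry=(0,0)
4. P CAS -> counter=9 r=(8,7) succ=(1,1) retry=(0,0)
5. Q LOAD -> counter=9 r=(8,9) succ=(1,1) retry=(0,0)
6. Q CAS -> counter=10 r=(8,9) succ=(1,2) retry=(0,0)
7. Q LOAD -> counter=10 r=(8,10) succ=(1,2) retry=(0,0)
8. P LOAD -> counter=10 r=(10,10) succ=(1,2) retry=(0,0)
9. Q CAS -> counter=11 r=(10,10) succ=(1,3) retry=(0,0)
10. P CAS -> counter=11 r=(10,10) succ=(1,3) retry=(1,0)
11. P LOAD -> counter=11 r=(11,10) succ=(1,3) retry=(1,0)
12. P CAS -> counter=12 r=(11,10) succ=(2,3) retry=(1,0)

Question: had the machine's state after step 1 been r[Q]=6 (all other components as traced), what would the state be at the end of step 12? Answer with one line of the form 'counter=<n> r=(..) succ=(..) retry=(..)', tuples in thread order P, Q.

state after step 1 := counter=7 r=(0,6) succ=(0,0) retry=(0,0)
2. Q CAS -> counter=7 r=(0,6) succ=(0,0) retry=(0,1)
3. P LOAD -> counter=7 r=(7,6) succ=(0,0) retry=(0,1)
4. P CAS -> counter=8 r=(7,6) succ=(1,0) retry=(0,1)
5. Q LOAD -> counter=8 r=(7,8) succ=(1,0) retry=(0,1)
6. Q CAS -> counter=9 r=(7,8) succ=(1,1) retry=(0,1)
7. Q LOAD -> counter=9 r=(7,9) succ=(1,1) retry=(0,1)
8. P LOAD -> counter=9 r=(9,9) succ=(1,1) retry=(0,1)
9. Q CAS -> counter=10 r=(9,9) succ=(1,2) retry=(0,1)
10. P CAS -> counter=10 r=(9,9) succ=(1,2) retry=(1,1)
11. P LOAD -> counter=10 r=(10,9) succ=(1,2) retry=(1,1)
12. P CAS -> counter=11 r=(10,9) succ=(2,2) retry=(1,1)

counter=11 r=(10,9) succ=(2,2) retry=(1,1)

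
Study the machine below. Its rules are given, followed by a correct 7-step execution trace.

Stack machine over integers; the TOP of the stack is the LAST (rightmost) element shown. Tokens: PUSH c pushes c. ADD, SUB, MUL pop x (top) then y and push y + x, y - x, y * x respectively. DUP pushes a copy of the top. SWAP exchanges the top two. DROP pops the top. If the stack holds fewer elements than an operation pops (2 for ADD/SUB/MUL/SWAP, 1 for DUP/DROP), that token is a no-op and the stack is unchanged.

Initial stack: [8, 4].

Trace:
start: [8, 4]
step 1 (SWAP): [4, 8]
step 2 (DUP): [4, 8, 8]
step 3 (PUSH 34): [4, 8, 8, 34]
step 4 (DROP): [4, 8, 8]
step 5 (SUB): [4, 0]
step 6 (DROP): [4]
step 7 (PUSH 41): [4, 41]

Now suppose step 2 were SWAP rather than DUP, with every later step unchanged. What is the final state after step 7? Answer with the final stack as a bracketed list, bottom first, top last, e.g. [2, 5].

(re-executing from step 2 with the substitution; state before step 2: [4, 8])
step 2 (SWAP): [8, 4]
step 3 (PUSH 34): [8, 4, 34]
step 4 (DROP): [8, 4]
step 5 (SUB): [4]
step 6 (DROP): []
step 7 (PUSH 41): [41]

[41]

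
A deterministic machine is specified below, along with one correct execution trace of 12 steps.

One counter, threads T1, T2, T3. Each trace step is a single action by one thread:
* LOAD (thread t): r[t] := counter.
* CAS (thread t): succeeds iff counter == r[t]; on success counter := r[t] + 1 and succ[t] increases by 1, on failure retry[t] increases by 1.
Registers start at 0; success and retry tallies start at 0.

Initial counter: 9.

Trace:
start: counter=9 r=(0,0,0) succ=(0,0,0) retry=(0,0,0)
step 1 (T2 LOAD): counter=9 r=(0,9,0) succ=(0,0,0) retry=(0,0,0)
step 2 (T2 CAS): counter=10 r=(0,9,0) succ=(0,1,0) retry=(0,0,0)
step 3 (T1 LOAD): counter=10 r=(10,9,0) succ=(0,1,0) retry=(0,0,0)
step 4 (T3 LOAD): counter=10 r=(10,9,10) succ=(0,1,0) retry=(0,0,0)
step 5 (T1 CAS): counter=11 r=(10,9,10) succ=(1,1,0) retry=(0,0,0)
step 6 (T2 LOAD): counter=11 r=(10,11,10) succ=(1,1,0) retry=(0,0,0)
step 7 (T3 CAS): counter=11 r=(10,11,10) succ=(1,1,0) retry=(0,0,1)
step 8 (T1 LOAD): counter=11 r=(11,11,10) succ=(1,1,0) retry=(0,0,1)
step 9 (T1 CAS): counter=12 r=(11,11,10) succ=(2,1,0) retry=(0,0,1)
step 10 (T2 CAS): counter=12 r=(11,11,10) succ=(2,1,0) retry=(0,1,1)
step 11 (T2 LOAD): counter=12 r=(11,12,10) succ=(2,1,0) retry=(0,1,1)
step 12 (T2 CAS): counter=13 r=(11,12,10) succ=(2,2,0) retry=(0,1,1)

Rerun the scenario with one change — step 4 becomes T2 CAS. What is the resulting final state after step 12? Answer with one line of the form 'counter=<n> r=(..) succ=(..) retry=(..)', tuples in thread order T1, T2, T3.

counter=13 r=(11,12,0) succ=(2,2,0) retry=(0,2,1)

(re-executing from step 4 with the substitution; state before step 4: counter=10 r=(10,9,0) succ=(0,1,0) retry=(0,0,0))
step 4 (T2 CAS): counter=10 r=(10,9,0) succ=(0,1,0) retry=(0,1,0)
step 5 (T1 CAS): counter=11 r=(10,9,0) succ=(1,1,0) retry=(0,1,0)
step 6 (T2 LOAD): counter=11 r=(10,11,0) succ=(1,1,0) retry=(0,1,0)
step 7 (T3 CAS): counter=11 r=(10,11,0) succ=(1,1,0) retry=(0,1,1)
step 8 (T1 LOAD): counter=11 r=(11,11,0) succ=(1,1,0) retry=(0,1,1)
step 9 (T1 CAS): counter=12 r=(11,11,0) succ=(2,1,0) retry=(0,1,1)
step 10 (T2 CAS): counter=12 r=(11,11,0) succ=(2,1,0) retry=(0,2,1)
step 11 (T2 LOAD): counter=12 r=(11,12,0) succ=(2,1,0) retry=(0,2,1)
step 12 (T2 CAS): counter=13 r=(11,12,0) succ=(2,2,0) retry=(0,2,1)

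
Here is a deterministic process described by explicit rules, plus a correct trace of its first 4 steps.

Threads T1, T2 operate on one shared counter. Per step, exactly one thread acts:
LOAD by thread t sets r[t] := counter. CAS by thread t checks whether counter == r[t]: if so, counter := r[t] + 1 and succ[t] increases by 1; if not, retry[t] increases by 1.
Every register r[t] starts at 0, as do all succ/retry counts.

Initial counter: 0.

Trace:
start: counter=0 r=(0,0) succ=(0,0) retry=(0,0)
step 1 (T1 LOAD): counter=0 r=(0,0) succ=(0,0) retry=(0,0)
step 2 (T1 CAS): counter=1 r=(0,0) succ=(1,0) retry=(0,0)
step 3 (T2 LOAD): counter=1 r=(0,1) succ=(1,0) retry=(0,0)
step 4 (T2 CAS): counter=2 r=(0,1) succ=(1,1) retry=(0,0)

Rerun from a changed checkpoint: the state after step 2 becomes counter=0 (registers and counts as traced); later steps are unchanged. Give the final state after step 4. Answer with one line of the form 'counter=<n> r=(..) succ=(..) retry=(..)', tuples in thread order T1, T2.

state after step 2 := counter=0 r=(0,0) succ=(1,0) retry=(0,0)
step 3 (T2 LOAD): counter=0 r=(0,0) succ=(1,0) retry=(0,0)
step 4 (T2 CAS): counter=1 r=(0,0) succ=(1,1) retry=(0,0)

counter=1 r=(0,0) succ=(1,1) retry=(0,0)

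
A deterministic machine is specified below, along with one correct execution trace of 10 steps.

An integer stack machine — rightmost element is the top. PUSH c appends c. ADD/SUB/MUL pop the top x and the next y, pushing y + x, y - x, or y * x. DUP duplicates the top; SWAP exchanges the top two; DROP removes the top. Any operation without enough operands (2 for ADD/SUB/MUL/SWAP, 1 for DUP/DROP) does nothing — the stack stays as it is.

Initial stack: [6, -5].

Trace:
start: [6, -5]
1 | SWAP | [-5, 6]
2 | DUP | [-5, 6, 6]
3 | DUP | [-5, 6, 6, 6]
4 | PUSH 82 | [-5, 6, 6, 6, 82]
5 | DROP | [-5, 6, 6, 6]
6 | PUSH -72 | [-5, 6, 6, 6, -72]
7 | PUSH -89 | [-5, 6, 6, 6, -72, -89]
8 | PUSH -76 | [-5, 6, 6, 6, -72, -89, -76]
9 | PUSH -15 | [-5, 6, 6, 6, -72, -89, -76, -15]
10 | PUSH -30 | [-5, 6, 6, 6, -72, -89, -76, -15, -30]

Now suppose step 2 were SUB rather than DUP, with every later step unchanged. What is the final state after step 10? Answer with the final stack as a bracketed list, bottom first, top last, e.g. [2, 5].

[-11, -11, -72, -89, -76, -15, -30]

(re-executing from step 2 with the substitution; state before step 2: [-5, 6])
2 | SUB | [-11]
3 | DUP | [-11, -11]
4 | PUSH 82 | [-11, -11, 82]
5 | DROP | [-11, -11]
6 | PUSH -72 | [-11, -11, -72]
7 | PUSH -89 | [-11, -11, -72, -89]
8 | PUSH -76 | [-11, -11, -72, -89, -76]
9 | PUSH -15 | [-11, -11, -72, -89, -76, -15]
10 | PUSH -30 | [-11, -11, -72, -89, -76, -15, -30]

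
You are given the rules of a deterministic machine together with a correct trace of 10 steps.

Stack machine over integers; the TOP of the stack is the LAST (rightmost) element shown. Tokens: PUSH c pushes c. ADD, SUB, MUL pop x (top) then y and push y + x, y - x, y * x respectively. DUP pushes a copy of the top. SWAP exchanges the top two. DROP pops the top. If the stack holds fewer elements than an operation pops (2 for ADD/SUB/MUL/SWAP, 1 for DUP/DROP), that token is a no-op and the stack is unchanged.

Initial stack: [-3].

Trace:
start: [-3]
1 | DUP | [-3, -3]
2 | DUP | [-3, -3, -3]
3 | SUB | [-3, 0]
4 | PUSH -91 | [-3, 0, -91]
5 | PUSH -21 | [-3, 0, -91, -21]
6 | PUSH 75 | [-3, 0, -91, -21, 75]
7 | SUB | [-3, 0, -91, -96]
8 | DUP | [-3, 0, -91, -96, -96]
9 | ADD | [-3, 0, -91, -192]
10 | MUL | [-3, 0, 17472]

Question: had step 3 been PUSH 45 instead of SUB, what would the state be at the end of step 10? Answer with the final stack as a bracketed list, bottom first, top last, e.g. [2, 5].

[-3, -3, -3, 45, 17472]

(re-executing from step 3 with the substitution; state before step 3: [-3, -3, -3])
3 | PUSH 45 | [-3, -3, -3, 45]
4 | PUSH -91 | [-3, -3, -3, 45, -91]
5 | PUSH -21 | [-3, -3, -3, 45, -91, -21]
6 | PUSH 75 | [-3, -3, -3, 45, -91, -21, 75]
7 | SUB | [-3, -3, -3, 45, -91, -96]
8 | DUP | [-3, -3, -3, 45, -91, -96, -96]
9 | ADD | [-3, -3, -3, 45, -91, -192]
10 | MUL | [-3, -3, -3, 45, 17472]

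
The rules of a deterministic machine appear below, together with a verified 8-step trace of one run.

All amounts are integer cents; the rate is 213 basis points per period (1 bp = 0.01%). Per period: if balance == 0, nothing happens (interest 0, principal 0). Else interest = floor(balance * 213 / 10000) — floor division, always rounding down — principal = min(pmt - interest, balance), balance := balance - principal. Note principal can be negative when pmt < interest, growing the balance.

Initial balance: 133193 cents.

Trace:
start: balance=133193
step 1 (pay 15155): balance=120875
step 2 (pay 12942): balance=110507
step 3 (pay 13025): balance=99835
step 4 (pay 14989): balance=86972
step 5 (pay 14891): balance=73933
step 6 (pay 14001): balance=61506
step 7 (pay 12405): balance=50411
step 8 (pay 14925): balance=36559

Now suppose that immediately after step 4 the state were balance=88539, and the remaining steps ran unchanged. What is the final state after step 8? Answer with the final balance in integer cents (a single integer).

38263

state after step 4 := balance=88539
step 5 (pay 14891): balance=75533
step 6 (pay 14001): balance=63140
step 7 (pay 12405): balance=52079
step 8 (pay 14925): balance=38263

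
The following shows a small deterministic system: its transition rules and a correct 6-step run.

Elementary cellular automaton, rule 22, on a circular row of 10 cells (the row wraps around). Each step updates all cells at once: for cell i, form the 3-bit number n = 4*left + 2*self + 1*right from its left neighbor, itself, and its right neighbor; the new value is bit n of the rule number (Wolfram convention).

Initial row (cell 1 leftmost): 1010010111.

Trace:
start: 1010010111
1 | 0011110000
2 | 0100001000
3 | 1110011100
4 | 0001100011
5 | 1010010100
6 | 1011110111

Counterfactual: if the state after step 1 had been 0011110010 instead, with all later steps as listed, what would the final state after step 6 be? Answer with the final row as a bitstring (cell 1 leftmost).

state after step 1 := 0011110010
2 | 0100001111
3 | 0110010000
4 | 1001111000
5 | 1110000101
6 | 0001001100

0001001100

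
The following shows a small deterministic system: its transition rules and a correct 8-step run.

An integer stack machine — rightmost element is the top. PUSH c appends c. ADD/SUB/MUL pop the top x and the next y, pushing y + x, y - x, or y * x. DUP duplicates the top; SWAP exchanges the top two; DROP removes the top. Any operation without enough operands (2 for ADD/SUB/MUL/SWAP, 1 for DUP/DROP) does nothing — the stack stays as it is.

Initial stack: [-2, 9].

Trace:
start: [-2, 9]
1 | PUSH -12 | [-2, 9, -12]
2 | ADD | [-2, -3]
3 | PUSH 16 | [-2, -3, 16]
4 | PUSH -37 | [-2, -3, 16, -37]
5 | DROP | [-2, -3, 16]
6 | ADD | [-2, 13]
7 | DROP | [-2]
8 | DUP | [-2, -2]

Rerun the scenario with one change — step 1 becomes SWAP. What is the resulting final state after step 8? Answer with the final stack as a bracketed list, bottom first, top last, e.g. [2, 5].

(re-executing from step 1 with the substitution; state before step 1: [-2, 9])
1 | SWAP | [9, -2]
2 | ADD | [7]
3 | PUSH 16 | [7, 16]
4 | PUSH -37 | [7, 16, -37]
5 | DROP | [7, 16]
6 | ADD | [23]
7 | DROP | []
8 | DUP | []

[]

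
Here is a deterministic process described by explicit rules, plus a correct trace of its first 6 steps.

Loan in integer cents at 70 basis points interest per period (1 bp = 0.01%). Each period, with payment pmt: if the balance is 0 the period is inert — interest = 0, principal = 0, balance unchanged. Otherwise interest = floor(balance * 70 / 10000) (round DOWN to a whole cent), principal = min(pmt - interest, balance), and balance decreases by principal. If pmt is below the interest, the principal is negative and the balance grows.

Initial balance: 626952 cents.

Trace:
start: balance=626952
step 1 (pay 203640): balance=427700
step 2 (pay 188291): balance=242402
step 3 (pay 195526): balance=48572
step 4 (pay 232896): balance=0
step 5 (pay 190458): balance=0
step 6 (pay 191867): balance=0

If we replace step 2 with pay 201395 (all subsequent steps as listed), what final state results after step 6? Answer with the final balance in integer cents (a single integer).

(re-executing from step 2 with the substitution; state before step 2: balance=427700)
step 2 (pay 201395): balance=229298
step 3 (pay 195526): balance=35377
step 4 (pay 232896): balance=0
step 5 (pay 190458): balance=0
step 6 (pay 191867): balance=0

0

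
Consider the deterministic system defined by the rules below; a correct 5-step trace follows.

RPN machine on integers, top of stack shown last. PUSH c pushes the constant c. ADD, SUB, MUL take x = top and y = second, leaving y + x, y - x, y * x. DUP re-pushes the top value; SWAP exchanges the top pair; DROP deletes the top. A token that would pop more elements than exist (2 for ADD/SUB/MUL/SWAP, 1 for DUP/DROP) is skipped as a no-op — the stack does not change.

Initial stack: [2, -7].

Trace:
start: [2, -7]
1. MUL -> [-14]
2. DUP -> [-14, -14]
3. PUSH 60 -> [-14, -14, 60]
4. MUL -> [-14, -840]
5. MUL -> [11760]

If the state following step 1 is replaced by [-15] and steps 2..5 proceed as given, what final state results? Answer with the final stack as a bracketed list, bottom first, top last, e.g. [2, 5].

[13500]

state after step 1 := [-15]
2. DUP -> [-15, -15]
3. PUSH 60 -> [-15, -15, 60]
4. MUL -> [-15, -900]
5. MUL -> [13500]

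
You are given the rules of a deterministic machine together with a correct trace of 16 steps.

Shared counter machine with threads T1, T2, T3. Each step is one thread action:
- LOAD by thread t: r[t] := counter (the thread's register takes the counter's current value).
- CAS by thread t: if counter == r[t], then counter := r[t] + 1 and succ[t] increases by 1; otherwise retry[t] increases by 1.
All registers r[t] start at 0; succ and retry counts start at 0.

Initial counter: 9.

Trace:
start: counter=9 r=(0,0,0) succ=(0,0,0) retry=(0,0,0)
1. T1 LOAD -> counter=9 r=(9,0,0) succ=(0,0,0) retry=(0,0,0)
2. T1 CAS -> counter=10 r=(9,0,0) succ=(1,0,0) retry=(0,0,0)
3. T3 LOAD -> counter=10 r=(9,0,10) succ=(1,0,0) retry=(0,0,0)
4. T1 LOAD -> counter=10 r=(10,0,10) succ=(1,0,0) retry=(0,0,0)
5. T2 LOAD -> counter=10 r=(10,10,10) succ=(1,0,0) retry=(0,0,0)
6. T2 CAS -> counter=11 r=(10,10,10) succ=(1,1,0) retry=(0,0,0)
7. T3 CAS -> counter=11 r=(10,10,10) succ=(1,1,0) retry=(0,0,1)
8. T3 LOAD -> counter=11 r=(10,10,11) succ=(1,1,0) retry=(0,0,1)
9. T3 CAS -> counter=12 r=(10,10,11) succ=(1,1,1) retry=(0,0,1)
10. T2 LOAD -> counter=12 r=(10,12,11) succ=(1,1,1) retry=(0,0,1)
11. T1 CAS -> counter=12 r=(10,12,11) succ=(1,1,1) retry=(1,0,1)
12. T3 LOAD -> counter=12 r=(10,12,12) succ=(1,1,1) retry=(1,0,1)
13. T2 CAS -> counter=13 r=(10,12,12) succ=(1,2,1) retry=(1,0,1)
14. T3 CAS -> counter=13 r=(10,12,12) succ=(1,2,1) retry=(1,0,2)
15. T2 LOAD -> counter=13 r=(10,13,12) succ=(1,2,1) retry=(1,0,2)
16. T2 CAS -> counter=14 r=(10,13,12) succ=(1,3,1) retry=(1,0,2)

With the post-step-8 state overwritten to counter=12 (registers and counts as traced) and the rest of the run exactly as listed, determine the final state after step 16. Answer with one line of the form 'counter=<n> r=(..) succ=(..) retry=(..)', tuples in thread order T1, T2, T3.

state after step 8 := counter=12 r=(10,10,11) succ=(1,1,0) retry=(0,0,1)
9. T3 CAS -> counter=12 r=(10,10,11) succ=(1,1,0) retry=(0,0,2)
10. T2 LOAD -> counter=12 r=(10,12,11) succ=(1,1,0) retry=(0,0,2)
11. T1 CAS -> counter=12 r=(10,12,11) succ=(1,1,0) retry=(1,0,2)
12. T3 LOAD -> counter=12 r=(10,12,12) succ=(1,1,0) retry=(1,0,2)
13. T2 CAS -> counter=13 r=(10,12,12) succ=(1,2,0) retry=(1,0,2)
14. T3 CAS -> counter=13 r=(10,12,12) succ=(1,2,0) retry=(1,0,3)
15. T2 LOAD -> counter=13 r=(10,13,12) succ=(1,2,0) retry=(1,0,3)
16. T2 CAS -> counter=14 r=(10,13,12) succ=(1,3,0) retry=(1,0,3)

counter=14 r=(10,13,12) succ=(1,3,0) retry=(1,0,3)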